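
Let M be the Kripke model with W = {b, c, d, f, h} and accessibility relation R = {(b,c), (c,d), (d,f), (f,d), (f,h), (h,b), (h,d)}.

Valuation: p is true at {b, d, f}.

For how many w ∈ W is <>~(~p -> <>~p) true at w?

b: successors {c}; ~(~p -> <>~p) there: c:T. ✓
c: successors {d}; ~(~p -> <>~p) there: d:F. ✗
d: successors {f}; ~(~p -> <>~p) there: f:F. ✗
f: successors {d, h}; ~(~p -> <>~p) there: d:F, h:T. ✓
h: successors {b, d}; ~(~p -> <>~p) there: b:F, d:F. ✗
Satisfying worlds: {b, f}.

2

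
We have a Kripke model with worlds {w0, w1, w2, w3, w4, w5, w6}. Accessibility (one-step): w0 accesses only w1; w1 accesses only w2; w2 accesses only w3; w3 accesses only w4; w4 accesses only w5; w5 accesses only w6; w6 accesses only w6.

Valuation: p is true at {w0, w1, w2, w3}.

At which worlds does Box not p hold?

{w3, w4, w5, w6}

w0: successors {w1}; not p there: w1:F. ✗
w1: successors {w2}; not p there: w2:F. ✗
w2: successors {w3}; not p there: w3:F. ✗
w3: successors {w4}; not p there: w4:T. ✓
w4: successors {w5}; not p there: w5:T. ✓
w5: successors {w6}; not p there: w6:T. ✓
w6: successors {w6}; not p there: w6:T. ✓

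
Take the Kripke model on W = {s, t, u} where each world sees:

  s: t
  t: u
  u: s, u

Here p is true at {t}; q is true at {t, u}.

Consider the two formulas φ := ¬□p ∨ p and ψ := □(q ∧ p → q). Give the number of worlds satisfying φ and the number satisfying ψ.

For ¬□p ∨ p:
s: ¬□p is F, p is F. ✗
t: ¬□p is T, p is T. ✓
u: ¬□p is T, p is F. ✓
— 2 worlds.
For □(q ∧ p → q):
s: successors {t}; q ∧ p → q there: t:T. ✓
t: successors {u}; q ∧ p → q there: u:T. ✓
u: successors {s, u}; q ∧ p → q there: s:T, u:T. ✓
— 3 worlds.

2 and 3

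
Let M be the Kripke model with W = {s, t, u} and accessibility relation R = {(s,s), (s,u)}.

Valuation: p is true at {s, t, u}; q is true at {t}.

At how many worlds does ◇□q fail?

s: successors {s, u}; □q there: s:F, u:T. ✓
t: no successors, so ◇□q fails. ✗
u: no successors, so ◇□q fails. ✗
Satisfying worlds: {s}.
So ◇□q fails at the other 2 worlds.

2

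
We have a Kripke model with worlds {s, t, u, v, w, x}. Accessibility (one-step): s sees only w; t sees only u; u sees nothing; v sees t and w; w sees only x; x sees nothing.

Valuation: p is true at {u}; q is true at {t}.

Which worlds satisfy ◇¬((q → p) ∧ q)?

{s, t, v, w}

s: successors {w}; ¬((q → p) ∧ q) there: w:T. ✓
t: successors {u}; ¬((q → p) ∧ q) there: u:T. ✓
u: no successors, so ◇¬((q → p) ∧ q) fails. ✗
v: successors {t, w}; ¬((q → p) ∧ q) there: t:T, w:T. ✓
w: successors {x}; ¬((q → p) ∧ q) there: x:T. ✓
x: no successors, so ◇¬((q → p) ∧ q) fails. ✗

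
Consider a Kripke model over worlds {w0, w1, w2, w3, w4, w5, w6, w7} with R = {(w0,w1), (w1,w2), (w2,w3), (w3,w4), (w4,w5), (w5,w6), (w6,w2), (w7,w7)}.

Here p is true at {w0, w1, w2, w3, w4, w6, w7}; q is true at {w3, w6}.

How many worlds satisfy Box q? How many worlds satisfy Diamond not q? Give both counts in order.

For Box q:
w0: successors {w1}; q there: w1:F. ✗
w1: successors {w2}; q there: w2:F. ✗
w2: successors {w3}; q there: w3:T. ✓
w3: successors {w4}; q there: w4:F. ✗
w4: successors {w5}; q there: w5:F. ✗
w5: successors {w6}; q there: w6:T. ✓
w6: successors {w2}; q there: w2:F. ✗
w7: successors {w7}; q there: w7:F. ✗
— 2 worlds.
For Diamond not q:
w0: successors {w1}; not q there: w1:T. ✓
w1: successors {w2}; not q there: w2:T. ✓
w2: successors {w3}; not q there: w3:F. ✗
w3: successors {w4}; not q there: w4:T. ✓
w4: successors {w5}; not q there: w5:T. ✓
w5: successors {w6}; not q there: w6:F. ✗
w6: successors {w2}; not q there: w2:T. ✓
w7: successors {w7}; not q there: w7:T. ✓
— 6 worlds.

2 and 6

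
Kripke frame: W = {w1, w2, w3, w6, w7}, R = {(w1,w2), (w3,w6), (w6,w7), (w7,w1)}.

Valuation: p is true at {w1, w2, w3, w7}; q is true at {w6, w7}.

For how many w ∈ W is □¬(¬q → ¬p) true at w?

w1: successors {w2}; ¬(¬q → ¬p) there: w2:T. ✓
w2: no successors, so □¬(¬q → ¬p) holds vacuously. ✓
w3: successors {w6}; ¬(¬q → ¬p) there: w6:F. ✗
w6: successors {w7}; ¬(¬q → ¬p) there: w7:F. ✗
w7: successors {w1}; ¬(¬q → ¬p) there: w1:T. ✓
Satisfying worlds: {w1, w2, w7}.

3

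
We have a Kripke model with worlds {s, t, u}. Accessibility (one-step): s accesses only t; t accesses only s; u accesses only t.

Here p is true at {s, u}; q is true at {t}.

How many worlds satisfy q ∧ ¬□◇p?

s: q is F, ¬□◇p is F. ✗
t: q is T, ¬□◇p is T. ✓
u: q is F, ¬□◇p is F. ✗
Satisfying worlds: {t}.

1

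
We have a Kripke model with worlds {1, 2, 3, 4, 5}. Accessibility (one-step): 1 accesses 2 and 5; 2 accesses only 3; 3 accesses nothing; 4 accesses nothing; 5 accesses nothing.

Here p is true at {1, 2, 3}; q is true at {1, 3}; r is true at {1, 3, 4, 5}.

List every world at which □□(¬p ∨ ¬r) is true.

1: successors {2, 5}; □(¬p ∨ ¬r) there: 2:F, 5:T. ✗
2: successors {3}; □(¬p ∨ ¬r) there: 3:T. ✓
3: no successors, so □□(¬p ∨ ¬r) holds vacuously. ✓
4: no successors, so □□(¬p ∨ ¬r) holds vacuously. ✓
5: no successors, so □□(¬p ∨ ¬r) holds vacuously. ✓

{2, 3, 4, 5}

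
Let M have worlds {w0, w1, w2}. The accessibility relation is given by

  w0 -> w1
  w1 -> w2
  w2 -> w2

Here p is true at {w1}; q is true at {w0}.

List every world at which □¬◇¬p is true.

w0: successors {w1}; ¬◇¬p there: w1:F. ✗
w1: successors {w2}; ¬◇¬p there: w2:F. ✗
w2: successors {w2}; ¬◇¬p there: w2:F. ✗

∅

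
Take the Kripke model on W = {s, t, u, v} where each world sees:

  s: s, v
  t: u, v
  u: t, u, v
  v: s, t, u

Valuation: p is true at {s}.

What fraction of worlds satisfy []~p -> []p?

s: []~p is F, []p is F. ✓
t: []~p is T, []p is F. ✗
u: []~p is T, []p is F. ✗
v: []~p is F, []p is F. ✓
That's 2 of 4 worlds, so 2/4 = 1/2.

1/2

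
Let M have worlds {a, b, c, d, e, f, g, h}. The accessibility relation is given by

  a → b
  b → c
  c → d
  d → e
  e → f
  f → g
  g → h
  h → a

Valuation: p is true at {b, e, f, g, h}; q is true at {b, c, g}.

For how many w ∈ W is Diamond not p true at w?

a: successors {b}; not p there: b:F. ✗
b: successors {c}; not p there: c:T. ✓
c: successors {d}; not p there: d:T. ✓
d: successors {e}; not p there: e:F. ✗
e: successors {f}; not p there: f:F. ✗
f: successors {g}; not p there: g:F. ✗
g: successors {h}; not p there: h:F. ✗
h: successors {a}; not p there: a:T. ✓
Satisfying worlds: {b, c, h}.

3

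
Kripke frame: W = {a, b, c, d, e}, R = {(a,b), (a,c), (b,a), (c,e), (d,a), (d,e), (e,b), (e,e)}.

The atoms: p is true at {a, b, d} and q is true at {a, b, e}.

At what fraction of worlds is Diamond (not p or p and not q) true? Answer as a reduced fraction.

a: successors {b, c}; not p or p and not q there: b:F, c:T. ✓
b: successors {a}; not p or p and not q there: a:F. ✗
c: successors {e}; not p or p and not q there: e:T. ✓
d: successors {a, e}; not p or p and not q there: a:F, e:T. ✓
e: successors {b, e}; not p or p and not q there: b:F, e:T. ✓
That's 4 of 5 worlds, so 4/5.

4/5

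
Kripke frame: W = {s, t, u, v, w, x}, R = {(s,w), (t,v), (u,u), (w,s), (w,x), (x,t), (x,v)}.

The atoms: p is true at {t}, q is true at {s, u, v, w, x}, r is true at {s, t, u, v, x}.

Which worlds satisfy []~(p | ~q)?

{s, t, u, v, w}

s: successors {w}; ~(p | ~q) there: w:T. ✓
t: successors {v}; ~(p | ~q) there: v:T. ✓
u: successors {u}; ~(p | ~q) there: u:T. ✓
v: no successors, so []~(p | ~q) holds vacuously. ✓
w: successors {s, x}; ~(p | ~q) there: s:T, x:T. ✓
x: successors {t, v}; ~(p | ~q) there: t:F, v:T. ✗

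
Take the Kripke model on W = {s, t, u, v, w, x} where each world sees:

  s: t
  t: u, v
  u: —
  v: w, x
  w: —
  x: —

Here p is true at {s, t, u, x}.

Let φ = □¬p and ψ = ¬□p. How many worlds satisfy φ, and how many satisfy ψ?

For □¬p:
s: successors {t}; ¬p there: t:F. ✗
t: successors {u, v}; ¬p there: u:F, v:T. ✗
u: no successors, so □¬p holds vacuously. ✓
v: successors {w, x}; ¬p there: w:T, x:F. ✗
w: no successors, so □¬p holds vacuously. ✓
x: no successors, so □¬p holds vacuously. ✓
— 3 worlds.
For ¬□p:
s: □p is T. ✗
t: □p is F. ✓
u: □p is T. ✗
v: □p is F. ✓
w: □p is T. ✗
x: □p is T. ✗
— 2 worlds.

3 and 2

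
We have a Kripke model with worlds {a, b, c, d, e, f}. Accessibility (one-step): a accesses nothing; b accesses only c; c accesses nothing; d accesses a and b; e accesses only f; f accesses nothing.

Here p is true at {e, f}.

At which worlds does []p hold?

{a, c, e, f}

a: no successors, so []p holds vacuously. ✓
b: successors {c}; p there: c:F. ✗
c: no successors, so []p holds vacuously. ✓
d: successors {a, b}; p there: a:F, b:F. ✗
e: successors {f}; p there: f:T. ✓
f: no successors, so []p holds vacuously. ✓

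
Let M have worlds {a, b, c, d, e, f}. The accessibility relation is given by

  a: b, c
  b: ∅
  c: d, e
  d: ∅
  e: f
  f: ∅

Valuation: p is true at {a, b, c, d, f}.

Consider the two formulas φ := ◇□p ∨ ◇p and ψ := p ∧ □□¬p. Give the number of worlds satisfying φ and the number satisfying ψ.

3 and 3

For ◇□p ∨ ◇p:
a: ◇□p is T, ◇p is T. ✓
b: ◇□p is F, ◇p is F. ✗
c: ◇□p is T, ◇p is T. ✓
d: ◇□p is F, ◇p is F. ✗
e: ◇□p is T, ◇p is T. ✓
f: ◇□p is F, ◇p is F. ✗
— 3 worlds.
For p ∧ □□¬p:
a: p is T, □□¬p is F. ✗
b: p is T, □□¬p is T. ✓
c: p is T, □□¬p is F. ✗
d: p is T, □□¬p is T. ✓
e: p is F, □□¬p is T. ✗
f: p is T, □□¬p is T. ✓
— 3 worlds.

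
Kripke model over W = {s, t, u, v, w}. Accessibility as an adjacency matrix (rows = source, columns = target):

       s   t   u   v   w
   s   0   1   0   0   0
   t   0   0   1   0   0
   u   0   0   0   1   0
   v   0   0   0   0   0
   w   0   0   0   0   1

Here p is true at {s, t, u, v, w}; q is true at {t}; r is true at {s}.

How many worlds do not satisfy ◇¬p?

s: successors {t}; ¬p there: t:F. ✗
t: successors {u}; ¬p there: u:F. ✗
u: successors {v}; ¬p there: v:F. ✗
v: no successors, so ◇¬p fails. ✗
w: successors {w}; ¬p there: w:F. ✗
Satisfying worlds: ∅.
So ◇¬p fails at the other 5 worlds.

5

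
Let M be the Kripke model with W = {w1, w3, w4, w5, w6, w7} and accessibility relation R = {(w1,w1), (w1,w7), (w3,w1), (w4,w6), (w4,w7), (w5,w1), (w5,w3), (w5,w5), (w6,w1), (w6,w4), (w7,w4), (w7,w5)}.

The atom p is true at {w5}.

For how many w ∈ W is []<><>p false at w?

2

w1: successors {w1, w7}; <><>p there: w1:T, w7:T. ✓
w3: successors {w1}; <><>p there: w1:T. ✓
w4: successors {w6, w7}; <><>p there: w6:F, w7:T. ✗
w5: successors {w1, w3, w5}; <><>p there: w1:T, w3:F, w5:T. ✗
w6: successors {w1, w4}; <><>p there: w1:T, w4:T. ✓
w7: successors {w4, w5}; <><>p there: w4:T, w5:T. ✓
Satisfying worlds: {w1, w3, w6, w7}.
So []<><>p fails at the other 2 worlds.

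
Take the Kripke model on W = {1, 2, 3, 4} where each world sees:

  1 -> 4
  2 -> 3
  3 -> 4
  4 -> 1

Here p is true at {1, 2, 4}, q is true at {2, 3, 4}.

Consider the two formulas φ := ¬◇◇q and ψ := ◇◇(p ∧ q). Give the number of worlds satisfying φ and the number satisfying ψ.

2 and 2

For ¬◇◇q:
1: ◇◇q is F. ✓
2: ◇◇q is T. ✗
3: ◇◇q is F. ✓
4: ◇◇q is T. ✗
— 2 worlds.
For ◇◇(p ∧ q):
1: successors {4}; ◇(p ∧ q) there: 4:F. ✗
2: successors {3}; ◇(p ∧ q) there: 3:T. ✓
3: successors {4}; ◇(p ∧ q) there: 4:F. ✗
4: successors {1}; ◇(p ∧ q) there: 1:T. ✓
— 2 worlds.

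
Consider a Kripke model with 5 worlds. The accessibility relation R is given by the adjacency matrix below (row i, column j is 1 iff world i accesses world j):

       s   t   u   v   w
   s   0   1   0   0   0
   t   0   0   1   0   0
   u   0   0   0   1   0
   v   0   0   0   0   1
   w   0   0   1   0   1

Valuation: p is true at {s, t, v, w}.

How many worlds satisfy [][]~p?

1

s: successors {t}; []~p there: t:T. ✓
t: successors {u}; []~p there: u:F. ✗
u: successors {v}; []~p there: v:F. ✗
v: successors {w}; []~p there: w:F. ✗
w: successors {u, w}; []~p there: u:F, w:F. ✗
Satisfying worlds: {s}.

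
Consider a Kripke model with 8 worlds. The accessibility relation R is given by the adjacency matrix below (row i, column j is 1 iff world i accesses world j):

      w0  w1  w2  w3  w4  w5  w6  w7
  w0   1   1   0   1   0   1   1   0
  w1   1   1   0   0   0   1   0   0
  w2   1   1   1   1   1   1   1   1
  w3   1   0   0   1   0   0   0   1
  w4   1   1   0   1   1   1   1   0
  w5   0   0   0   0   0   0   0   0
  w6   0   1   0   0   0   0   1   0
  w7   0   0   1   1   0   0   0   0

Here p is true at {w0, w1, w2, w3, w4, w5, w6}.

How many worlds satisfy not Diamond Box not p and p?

3

w0: not Diamond Box not p is F, p is T. ✗
w1: not Diamond Box not p is F, p is T. ✗
w2: not Diamond Box not p is F, p is T. ✗
w3: not Diamond Box not p is T, p is T. ✓
w4: not Diamond Box not p is F, p is T. ✗
w5: not Diamond Box not p is T, p is T. ✓
w6: not Diamond Box not p is T, p is T. ✓
w7: not Diamond Box not p is T, p is F. ✗
Satisfying worlds: {w3, w5, w6}.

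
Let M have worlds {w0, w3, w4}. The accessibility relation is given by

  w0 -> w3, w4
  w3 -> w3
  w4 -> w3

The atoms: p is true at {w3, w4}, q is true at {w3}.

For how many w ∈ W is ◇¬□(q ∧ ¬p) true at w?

3

w0: successors {w3, w4}; ¬□(q ∧ ¬p) there: w3:T, w4:T. ✓
w3: successors {w3}; ¬□(q ∧ ¬p) there: w3:T. ✓
w4: successors {w3}; ¬□(q ∧ ¬p) there: w3:T. ✓
Satisfying worlds: {w0, w3, w4}.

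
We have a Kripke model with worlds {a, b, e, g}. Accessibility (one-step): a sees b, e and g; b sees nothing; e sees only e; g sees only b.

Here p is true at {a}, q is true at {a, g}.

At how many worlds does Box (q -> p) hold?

a: successors {b, e, g}; q -> p there: b:T, e:T, g:F. ✗
b: no successors, so Box (q -> p) holds vacuously. ✓
e: successors {e}; q -> p there: e:T. ✓
g: successors {b}; q -> p there: b:T. ✓
Satisfying worlds: {b, e, g}.

3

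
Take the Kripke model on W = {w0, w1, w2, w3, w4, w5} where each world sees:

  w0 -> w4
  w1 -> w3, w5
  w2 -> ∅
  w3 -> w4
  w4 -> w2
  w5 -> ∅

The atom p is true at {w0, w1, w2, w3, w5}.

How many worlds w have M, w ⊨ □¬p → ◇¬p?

w0: □¬p is T, ◇¬p is T. ✓
w1: □¬p is F, ◇¬p is F. ✓
w2: □¬p is T, ◇¬p is F. ✗
w3: □¬p is T, ◇¬p is T. ✓
w4: □¬p is F, ◇¬p is F. ✓
w5: □¬p is T, ◇¬p is F. ✗
Satisfying worlds: {w0, w1, w3, w4}.

4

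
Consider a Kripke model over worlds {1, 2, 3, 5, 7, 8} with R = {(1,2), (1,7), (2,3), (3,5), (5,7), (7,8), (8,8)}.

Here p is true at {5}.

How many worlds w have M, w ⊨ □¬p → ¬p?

1: □¬p is T, ¬p is T. ✓
2: □¬p is T, ¬p is T. ✓
3: □¬p is F, ¬p is T. ✓
5: □¬p is T, ¬p is F. ✗
7: □¬p is T, ¬p is T. ✓
8: □¬p is T, ¬p is T. ✓
Satisfying worlds: {1, 2, 3, 7, 8}.

5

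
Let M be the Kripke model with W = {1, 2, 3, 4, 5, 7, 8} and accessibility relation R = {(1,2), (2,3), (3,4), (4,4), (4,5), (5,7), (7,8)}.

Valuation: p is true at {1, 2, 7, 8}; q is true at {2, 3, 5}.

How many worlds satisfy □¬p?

1: successors {2}; ¬p there: 2:F. ✗
2: successors {3}; ¬p there: 3:T. ✓
3: successors {4}; ¬p there: 4:T. ✓
4: successors {4, 5}; ¬p there: 4:T, 5:T. ✓
5: successors {7}; ¬p there: 7:F. ✗
7: successors {8}; ¬p there: 8:F. ✗
8: no successors, so □¬p holds vacuously. ✓
Satisfying worlds: {2, 3, 4, 8}.

4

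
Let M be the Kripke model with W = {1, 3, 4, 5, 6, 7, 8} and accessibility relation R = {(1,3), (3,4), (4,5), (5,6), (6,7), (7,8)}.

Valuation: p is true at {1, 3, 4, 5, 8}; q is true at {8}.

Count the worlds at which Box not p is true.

3

1: successors {3}; not p there: 3:F. ✗
3: successors {4}; not p there: 4:F. ✗
4: successors {5}; not p there: 5:F. ✗
5: successors {6}; not p there: 6:T. ✓
6: successors {7}; not p there: 7:T. ✓
7: successors {8}; not p there: 8:F. ✗
8: no successors, so Box not p holds vacuously. ✓
Satisfying worlds: {5, 6, 8}.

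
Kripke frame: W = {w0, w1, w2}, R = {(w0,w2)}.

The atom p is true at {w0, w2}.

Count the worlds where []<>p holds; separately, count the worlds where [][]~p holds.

For []<>p:
w0: successors {w2}; <>p there: w2:F. ✗
w1: no successors, so []<>p holds vacuously. ✓
w2: no successors, so []<>p holds vacuously. ✓
— 2 worlds.
For [][]~p:
w0: successors {w2}; []~p there: w2:T. ✓
w1: no successors, so [][]~p holds vacuously. ✓
w2: no successors, so [][]~p holds vacuously. ✓
— 3 worlds.

2 and 3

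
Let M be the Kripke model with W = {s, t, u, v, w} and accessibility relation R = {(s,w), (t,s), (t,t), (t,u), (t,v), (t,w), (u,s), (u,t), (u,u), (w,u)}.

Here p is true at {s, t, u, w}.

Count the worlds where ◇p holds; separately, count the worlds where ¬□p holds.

4 and 1

For ◇p:
s: successors {w}; p there: w:T. ✓
t: successors {s, t, u, v, w}; p there: s:T, t:T, u:T, v:F, w:T. ✓
u: successors {s, t, u}; p there: s:T, t:T, u:T. ✓
v: no successors, so ◇p fails. ✗
w: successors {u}; p there: u:T. ✓
— 4 worlds.
For ¬□p:
s: □p is T. ✗
t: □p is F. ✓
u: □p is T. ✗
v: □p is T. ✗
w: □p is T. ✗
— 1 world.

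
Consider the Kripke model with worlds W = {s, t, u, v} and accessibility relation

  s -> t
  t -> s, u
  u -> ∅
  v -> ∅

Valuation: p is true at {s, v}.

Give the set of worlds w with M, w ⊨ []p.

s: successors {t}; p there: t:F. ✗
t: successors {s, u}; p there: s:T, u:F. ✗
u: no successors, so []p holds vacuously. ✓
v: no successors, so []p holds vacuously. ✓

{u, v}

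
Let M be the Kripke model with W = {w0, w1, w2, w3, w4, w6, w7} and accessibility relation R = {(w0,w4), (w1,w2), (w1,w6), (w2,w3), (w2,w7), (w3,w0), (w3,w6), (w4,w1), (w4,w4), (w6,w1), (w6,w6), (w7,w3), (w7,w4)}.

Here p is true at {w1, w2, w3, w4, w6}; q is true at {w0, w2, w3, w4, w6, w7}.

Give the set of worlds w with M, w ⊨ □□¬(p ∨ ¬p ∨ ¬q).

∅

w0: successors {w4}; □¬(p ∨ ¬p ∨ ¬q) there: w4:F. ✗
w1: successors {w2, w6}; □¬(p ∨ ¬p ∨ ¬q) there: w2:F, w6:F. ✗
w2: successors {w3, w7}; □¬(p ∨ ¬p ∨ ¬q) there: w3:F, w7:F. ✗
w3: successors {w0, w6}; □¬(p ∨ ¬p ∨ ¬q) there: w0:F, w6:F. ✗
w4: successors {w1, w4}; □¬(p ∨ ¬p ∨ ¬q) there: w1:F, w4:F. ✗
w6: successors {w1, w6}; □¬(p ∨ ¬p ∨ ¬q) there: w1:F, w6:F. ✗
w7: successors {w3, w4}; □¬(p ∨ ¬p ∨ ¬q) there: w3:F, w4:F. ✗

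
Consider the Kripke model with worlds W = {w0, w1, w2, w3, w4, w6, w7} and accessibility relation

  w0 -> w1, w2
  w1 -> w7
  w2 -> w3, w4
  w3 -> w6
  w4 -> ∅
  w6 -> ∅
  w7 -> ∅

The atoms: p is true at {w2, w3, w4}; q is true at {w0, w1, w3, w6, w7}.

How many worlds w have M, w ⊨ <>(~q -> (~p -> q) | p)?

w0: successors {w1, w2}; ~q -> (~p -> q) | p there: w1:T, w2:T. ✓
w1: successors {w7}; ~q -> (~p -> q) | p there: w7:T. ✓
w2: successors {w3, w4}; ~q -> (~p -> q) | p there: w3:T, w4:T. ✓
w3: successors {w6}; ~q -> (~p -> q) | p there: w6:T. ✓
w4: no successors, so <>(~q -> (~p -> q) | p) fails. ✗
w6: no successors, so <>(~q -> (~p -> q) | p) fails. ✗
w7: no successors, so <>(~q -> (~p -> q) | p) fails. ✗
Satisfying worlds: {w0, w1, w2, w3}.

4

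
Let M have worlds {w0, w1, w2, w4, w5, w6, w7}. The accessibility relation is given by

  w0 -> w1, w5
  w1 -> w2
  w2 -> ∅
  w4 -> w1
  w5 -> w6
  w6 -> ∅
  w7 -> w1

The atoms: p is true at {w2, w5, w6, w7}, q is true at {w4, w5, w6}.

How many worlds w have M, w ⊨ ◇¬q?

w0: successors {w1, w5}; ¬q there: w1:T, w5:F. ✓
w1: successors {w2}; ¬q there: w2:T. ✓
w2: no successors, so ◇¬q fails. ✗
w4: successors {w1}; ¬q there: w1:T. ✓
w5: successors {w6}; ¬q there: w6:F. ✗
w6: no successors, so ◇¬q fails. ✗
w7: successors {w1}; ¬q there: w1:T. ✓
Satisfying worlds: {w0, w1, w4, w7}.

4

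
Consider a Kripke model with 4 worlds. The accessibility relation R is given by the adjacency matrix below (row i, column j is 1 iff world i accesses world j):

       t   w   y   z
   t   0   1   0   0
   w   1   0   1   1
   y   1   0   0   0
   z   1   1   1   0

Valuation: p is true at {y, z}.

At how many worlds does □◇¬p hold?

t: successors {w}; ◇¬p there: w:T. ✓
w: successors {t, y, z}; ◇¬p there: t:T, y:T, z:T. ✓
y: successors {t}; ◇¬p there: t:T. ✓
z: successors {t, w, y}; ◇¬p there: t:T, w:T, y:T. ✓
Satisfying worlds: {t, w, y, z}.

4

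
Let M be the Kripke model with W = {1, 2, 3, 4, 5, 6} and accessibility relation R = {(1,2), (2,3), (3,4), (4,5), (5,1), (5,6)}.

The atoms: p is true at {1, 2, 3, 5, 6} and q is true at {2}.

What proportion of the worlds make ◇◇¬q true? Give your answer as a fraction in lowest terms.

2/3

1: successors {2}; ◇¬q there: 2:T. ✓
2: successors {3}; ◇¬q there: 3:T. ✓
3: successors {4}; ◇¬q there: 4:T. ✓
4: successors {5}; ◇¬q there: 5:T. ✓
5: successors {1, 6}; ◇¬q there: 1:F, 6:F. ✗
6: no successors, so ◇◇¬q fails. ✗
That's 4 of 6 worlds, so 4/6 = 2/3.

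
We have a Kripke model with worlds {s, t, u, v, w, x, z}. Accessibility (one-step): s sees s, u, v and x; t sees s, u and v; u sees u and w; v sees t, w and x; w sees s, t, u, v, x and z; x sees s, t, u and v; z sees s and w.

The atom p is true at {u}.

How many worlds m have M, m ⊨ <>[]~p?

s: successors {s, u, v, x}; []~p there: s:F, u:F, v:T, x:F. ✓
t: successors {s, u, v}; []~p there: s:F, u:F, v:T. ✓
u: successors {u, w}; []~p there: u:F, w:F. ✗
v: successors {t, w, x}; []~p there: t:F, w:F, x:F. ✗
w: successors {s, t, u, v, x, z}; []~p there: s:F, t:F, u:F, v:T, x:F, z:T. ✓
x: successors {s, t, u, v}; []~p there: s:F, t:F, u:F, v:T. ✓
z: successors {s, w}; []~p there: s:F, w:F. ✗
Satisfying worlds: {s, t, w, x}.

4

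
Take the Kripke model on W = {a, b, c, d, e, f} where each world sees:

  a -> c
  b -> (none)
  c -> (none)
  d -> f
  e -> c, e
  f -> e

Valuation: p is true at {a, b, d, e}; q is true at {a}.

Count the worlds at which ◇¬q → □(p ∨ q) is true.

a: ◇¬q is T, □(p ∨ q) is F. ✗
b: ◇¬q is F, □(p ∨ q) is T. ✓
c: ◇¬q is F, □(p ∨ q) is T. ✓
d: ◇¬q is T, □(p ∨ q) is F. ✗
e: ◇¬q is T, □(p ∨ q) is F. ✗
f: ◇¬q is T, □(p ∨ q) is T. ✓
Satisfying worlds: {b, c, f}.

3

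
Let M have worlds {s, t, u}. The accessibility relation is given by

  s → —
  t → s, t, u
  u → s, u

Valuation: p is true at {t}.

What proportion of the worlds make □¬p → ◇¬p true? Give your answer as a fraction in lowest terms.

s: □¬p is T, ◇¬p is F. ✗
t: □¬p is F, ◇¬p is T. ✓
u: □¬p is T, ◇¬p is T. ✓
That's 2 of 3 worlds, so 2/3.

2/3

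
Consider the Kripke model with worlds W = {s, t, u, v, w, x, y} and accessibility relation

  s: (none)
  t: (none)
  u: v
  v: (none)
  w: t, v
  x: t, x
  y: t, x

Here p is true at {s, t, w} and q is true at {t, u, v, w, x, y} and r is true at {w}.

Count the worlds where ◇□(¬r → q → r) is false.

3

s: no successors, so ◇□(¬r → q → r) fails. ✗
t: no successors, so ◇□(¬r → q → r) fails. ✗
u: successors {v}; □(¬r → q → r) there: v:T. ✓
v: no successors, so ◇□(¬r → q → r) fails. ✗
w: successors {t, v}; □(¬r → q → r) there: t:T, v:T. ✓
x: successors {t, x}; □(¬r → q → r) there: t:T, x:F. ✓
y: successors {t, x}; □(¬r → q → r) there: t:T, x:F. ✓
Satisfying worlds: {u, w, x, y}.
So ◇□(¬r → q → r) fails at the other 3 worlds.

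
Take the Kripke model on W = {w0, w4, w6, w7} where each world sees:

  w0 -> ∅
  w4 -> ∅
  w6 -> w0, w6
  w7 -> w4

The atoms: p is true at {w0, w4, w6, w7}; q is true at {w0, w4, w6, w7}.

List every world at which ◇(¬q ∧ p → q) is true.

w0: no successors, so ◇(¬q ∧ p → q) fails. ✗
w4: no successors, so ◇(¬q ∧ p → q) fails. ✗
w6: successors {w0, w6}; ¬q ∧ p → q there: w0:T, w6:T. ✓
w7: successors {w4}; ¬q ∧ p → q there: w4:T. ✓

{w6, w7}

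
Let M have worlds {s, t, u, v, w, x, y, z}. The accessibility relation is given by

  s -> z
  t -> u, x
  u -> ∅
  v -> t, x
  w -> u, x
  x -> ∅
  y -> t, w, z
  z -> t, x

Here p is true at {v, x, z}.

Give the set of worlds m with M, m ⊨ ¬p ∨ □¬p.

s: ¬p is T, □¬p is F. ✓
t: ¬p is T, □¬p is F. ✓
u: ¬p is T, □¬p is T. ✓
v: ¬p is F, □¬p is F. ✗
w: ¬p is T, □¬p is F. ✓
x: ¬p is F, □¬p is T. ✓
y: ¬p is T, □¬p is F. ✓
z: ¬p is F, □¬p is F. ✗

{s, t, u, w, x, y}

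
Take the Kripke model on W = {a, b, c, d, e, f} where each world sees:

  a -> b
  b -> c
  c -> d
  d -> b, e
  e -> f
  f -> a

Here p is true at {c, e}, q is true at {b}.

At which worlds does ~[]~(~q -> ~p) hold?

a: []~(~q -> ~p) is F. ✓
b: []~(~q -> ~p) is T. ✗
c: []~(~q -> ~p) is F. ✓
d: []~(~q -> ~p) is F. ✓
e: []~(~q -> ~p) is F. ✓
f: []~(~q -> ~p) is F. ✓

{a, c, d, e, f}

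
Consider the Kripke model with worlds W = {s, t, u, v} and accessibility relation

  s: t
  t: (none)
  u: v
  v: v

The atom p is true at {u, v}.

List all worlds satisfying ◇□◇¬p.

s: successors {t}; □◇¬p there: t:T. ✓
t: no successors, so ◇□◇¬p fails. ✗
u: successors {v}; □◇¬p there: v:F. ✗
v: successors {v}; □◇¬p there: v:F. ✗

{s}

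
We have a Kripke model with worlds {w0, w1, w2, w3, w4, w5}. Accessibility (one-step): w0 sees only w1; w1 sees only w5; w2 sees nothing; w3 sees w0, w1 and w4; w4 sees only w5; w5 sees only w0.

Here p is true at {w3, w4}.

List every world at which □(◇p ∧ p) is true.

{w2}

w0: successors {w1}; ◇p ∧ p there: w1:F. ✗
w1: successors {w5}; ◇p ∧ p there: w5:F. ✗
w2: no successors, so □(◇p ∧ p) holds vacuously. ✓
w3: successors {w0, w1, w4}; ◇p ∧ p there: w0:F, w1:F, w4:F. ✗
w4: successors {w5}; ◇p ∧ p there: w5:F. ✗
w5: successors {w0}; ◇p ∧ p there: w0:F. ✗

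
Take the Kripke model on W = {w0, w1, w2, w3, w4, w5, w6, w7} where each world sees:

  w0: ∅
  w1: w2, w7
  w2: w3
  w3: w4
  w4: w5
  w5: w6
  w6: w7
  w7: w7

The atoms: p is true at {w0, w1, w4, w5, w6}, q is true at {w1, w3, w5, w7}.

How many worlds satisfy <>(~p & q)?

w0: no successors, so <>(~p & q) fails. ✗
w1: successors {w2, w7}; ~p & q there: w2:F, w7:T. ✓
w2: successors {w3}; ~p & q there: w3:T. ✓
w3: successors {w4}; ~p & q there: w4:F. ✗
w4: successors {w5}; ~p & q there: w5:F. ✗
w5: successors {w6}; ~p & q there: w6:F. ✗
w6: successors {w7}; ~p & q there: w7:T. ✓
w7: successors {w7}; ~p & q there: w7:T. ✓
Satisfying worlds: {w1, w2, w6, w7}.

4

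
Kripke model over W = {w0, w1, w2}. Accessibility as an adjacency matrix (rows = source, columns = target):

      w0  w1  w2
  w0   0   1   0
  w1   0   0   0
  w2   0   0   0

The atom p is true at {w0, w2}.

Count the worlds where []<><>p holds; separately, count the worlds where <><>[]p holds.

2 and 0

For []<><>p:
w0: successors {w1}; <><>p there: w1:F. ✗
w1: no successors, so []<><>p holds vacuously. ✓
w2: no successors, so []<><>p holds vacuously. ✓
— 2 worlds.
For <><>[]p:
w0: successors {w1}; <>[]p there: w1:F. ✗
w1: no successors, so <><>[]p fails. ✗
w2: no successors, so <><>[]p fails. ✗
— 0 worlds.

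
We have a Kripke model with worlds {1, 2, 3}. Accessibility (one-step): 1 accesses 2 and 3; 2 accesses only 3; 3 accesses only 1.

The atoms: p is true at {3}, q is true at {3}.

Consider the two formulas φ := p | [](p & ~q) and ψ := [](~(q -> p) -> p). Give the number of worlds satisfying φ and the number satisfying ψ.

1 and 3

For p | [](p & ~q):
1: p is F, [](p & ~q) is F. ✗
2: p is F, [](p & ~q) is F. ✗
3: p is T, [](p & ~q) is F. ✓
— 1 world.
For [](~(q -> p) -> p):
1: successors {2, 3}; ~(q -> p) -> p there: 2:T, 3:T. ✓
2: successors {3}; ~(q -> p) -> p there: 3:T. ✓
3: successors {1}; ~(q -> p) -> p there: 1:T. ✓
— 3 worlds.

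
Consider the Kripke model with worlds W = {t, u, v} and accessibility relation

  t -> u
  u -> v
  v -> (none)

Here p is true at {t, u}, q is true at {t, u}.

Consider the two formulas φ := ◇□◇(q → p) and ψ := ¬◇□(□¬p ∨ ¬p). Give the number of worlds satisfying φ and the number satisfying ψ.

For ◇□◇(q → p):
t: successors {u}; □◇(q → p) there: u:F. ✗
u: successors {v}; □◇(q → p) there: v:T. ✓
v: no successors, so ◇□◇(q → p) fails. ✗
— 1 world.
For ¬◇□(□¬p ∨ ¬p):
t: ◇□(□¬p ∨ ¬p) is T. ✗
u: ◇□(□¬p ∨ ¬p) is T. ✗
v: ◇□(□¬p ∨ ¬p) is F. ✓
— 1 world.

1 and 1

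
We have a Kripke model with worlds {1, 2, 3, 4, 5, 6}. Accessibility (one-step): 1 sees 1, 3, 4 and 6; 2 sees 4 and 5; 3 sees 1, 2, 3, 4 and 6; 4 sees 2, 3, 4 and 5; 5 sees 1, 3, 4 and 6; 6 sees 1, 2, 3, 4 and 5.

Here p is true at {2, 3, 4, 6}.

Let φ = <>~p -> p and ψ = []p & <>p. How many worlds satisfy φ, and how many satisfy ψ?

For <>~p -> p:
1: <>~p is T, p is F. ✗
2: <>~p is T, p is T. ✓
3: <>~p is T, p is T. ✓
4: <>~p is T, p is T. ✓
5: <>~p is T, p is F. ✗
6: <>~p is T, p is T. ✓
— 4 worlds.
For []p & <>p:
1: []p is F, <>p is T. ✗
2: []p is F, <>p is T. ✗
3: []p is F, <>p is T. ✗
4: []p is F, <>p is T. ✗
5: []p is F, <>p is T. ✗
6: []p is F, <>p is T. ✗
— 0 worlds.

4 and 0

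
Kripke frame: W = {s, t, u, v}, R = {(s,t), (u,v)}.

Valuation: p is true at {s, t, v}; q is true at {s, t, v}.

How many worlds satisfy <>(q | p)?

s: successors {t}; q | p there: t:T. ✓
t: no successors, so <>(q | p) fails. ✗
u: successors {v}; q | p there: v:T. ✓
v: no successors, so <>(q | p) fails. ✗
Satisfying worlds: {s, u}.

2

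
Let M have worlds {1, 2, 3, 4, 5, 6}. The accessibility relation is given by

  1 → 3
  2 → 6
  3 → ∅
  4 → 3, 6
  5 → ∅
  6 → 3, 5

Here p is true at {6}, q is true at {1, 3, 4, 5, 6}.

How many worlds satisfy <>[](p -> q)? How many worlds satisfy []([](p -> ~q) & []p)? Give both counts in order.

4 and 4

For <>[](p -> q):
1: successors {3}; [](p -> q) there: 3:T. ✓
2: successors {6}; [](p -> q) there: 6:T. ✓
3: no successors, so <>[](p -> q) fails. ✗
4: successors {3, 6}; [](p -> q) there: 3:T, 6:T. ✓
5: no successors, so <>[](p -> q) fails. ✗
6: successors {3, 5}; [](p -> q) there: 3:T, 5:T. ✓
— 4 worlds.
For []([](p -> ~q) & []p):
1: successors {3}; [](p -> ~q) & []p there: 3:T. ✓
2: successors {6}; [](p -> ~q) & []p there: 6:F. ✗
3: no successors, so []([](p -> ~q) & []p) holds vacuously. ✓
4: successors {3, 6}; [](p -> ~q) & []p there: 3:T, 6:F. ✗
5: no successors, so []([](p -> ~q) & []p) holds vacuously. ✓
6: successors {3, 5}; [](p -> ~q) & []p there: 3:T, 5:T. ✓
— 4 worlds.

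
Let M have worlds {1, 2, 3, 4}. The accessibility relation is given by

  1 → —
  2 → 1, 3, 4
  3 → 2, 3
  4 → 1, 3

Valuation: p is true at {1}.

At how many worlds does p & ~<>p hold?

1: p is T, ~<>p is T. ✓
2: p is F, ~<>p is F. ✗
3: p is F, ~<>p is T. ✗
4: p is F, ~<>p is F. ✗
Satisfying worlds: {1}.

1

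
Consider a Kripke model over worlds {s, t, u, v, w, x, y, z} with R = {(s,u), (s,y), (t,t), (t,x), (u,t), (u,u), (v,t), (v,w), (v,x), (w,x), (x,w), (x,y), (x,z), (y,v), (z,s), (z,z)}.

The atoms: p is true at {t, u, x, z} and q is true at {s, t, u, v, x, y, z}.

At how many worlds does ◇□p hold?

s: successors {u, y}; □p there: u:T, y:F. ✓
t: successors {t, x}; □p there: t:T, x:F. ✓
u: successors {t, u}; □p there: t:T, u:T. ✓
v: successors {t, w, x}; □p there: t:T, w:T, x:F. ✓
w: successors {x}; □p there: x:F. ✗
x: successors {w, y, z}; □p there: w:T, y:F, z:F. ✓
y: successors {v}; □p there: v:F. ✗
z: successors {s, z}; □p there: s:F, z:F. ✗
Satisfying worlds: {s, t, u, v, x}.

5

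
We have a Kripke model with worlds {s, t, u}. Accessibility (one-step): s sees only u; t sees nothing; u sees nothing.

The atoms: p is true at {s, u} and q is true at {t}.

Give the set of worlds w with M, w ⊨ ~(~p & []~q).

{s, u}

s: ~p & []~q is F. ✓
t: ~p & []~q is T. ✗
u: ~p & []~q is F. ✓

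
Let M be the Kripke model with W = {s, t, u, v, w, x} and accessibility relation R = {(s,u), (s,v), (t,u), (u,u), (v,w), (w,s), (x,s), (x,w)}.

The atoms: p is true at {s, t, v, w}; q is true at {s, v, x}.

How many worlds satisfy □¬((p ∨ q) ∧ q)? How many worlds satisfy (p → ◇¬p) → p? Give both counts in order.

For □¬((p ∨ q) ∧ q):
s: successors {u, v}; ¬((p ∨ q) ∧ q) there: u:T, v:F. ✗
t: successors {u}; ¬((p ∨ q) ∧ q) there: u:T. ✓
u: successors {u}; ¬((p ∨ q) ∧ q) there: u:T. ✓
v: successors {w}; ¬((p ∨ q) ∧ q) there: w:T. ✓
w: successors {s}; ¬((p ∨ q) ∧ q) there: s:F. ✗
x: successors {s, w}; ¬((p ∨ q) ∧ q) there: s:F, w:T. ✗
— 3 worlds.
For (p → ◇¬p) → p:
s: p → ◇¬p is T, p is T. ✓
t: p → ◇¬p is T, p is T. ✓
u: p → ◇¬p is T, p is F. ✗
v: p → ◇¬p is F, p is T. ✓
w: p → ◇¬p is F, p is T. ✓
x: p → ◇¬p is T, p is F. ✗
— 4 worlds.

3 and 4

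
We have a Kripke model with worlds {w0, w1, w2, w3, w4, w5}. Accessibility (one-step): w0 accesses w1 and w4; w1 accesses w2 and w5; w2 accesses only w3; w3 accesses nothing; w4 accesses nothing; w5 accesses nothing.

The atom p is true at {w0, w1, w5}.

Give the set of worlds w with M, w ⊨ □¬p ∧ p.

{w5}

w0: □¬p is F, p is T. ✗
w1: □¬p is F, p is T. ✗
w2: □¬p is T, p is F. ✗
w3: □¬p is T, p is F. ✗
w4: □¬p is T, p is F. ✗
w5: □¬p is T, p is T. ✓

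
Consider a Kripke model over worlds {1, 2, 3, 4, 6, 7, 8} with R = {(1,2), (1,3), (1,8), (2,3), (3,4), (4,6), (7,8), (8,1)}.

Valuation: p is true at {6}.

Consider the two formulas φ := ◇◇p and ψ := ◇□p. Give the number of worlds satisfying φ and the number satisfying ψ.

1 and 2

For ◇◇p:
1: successors {2, 3, 8}; ◇p there: 2:F, 3:F, 8:F. ✗
2: successors {3}; ◇p there: 3:F. ✗
3: successors {4}; ◇p there: 4:T. ✓
4: successors {6}; ◇p there: 6:F. ✗
6: no successors, so ◇◇p fails. ✗
7: successors {8}; ◇p there: 8:F. ✗
8: successors {1}; ◇p there: 1:F. ✗
— 1 world.
For ◇□p:
1: successors {2, 3, 8}; □p there: 2:F, 3:F, 8:F. ✗
2: successors {3}; □p there: 3:F. ✗
3: successors {4}; □p there: 4:T. ✓
4: successors {6}; □p there: 6:T. ✓
6: no successors, so ◇□p fails. ✗
7: successors {8}; □p there: 8:F. ✗
8: successors {1}; □p there: 1:F. ✗
— 2 worlds.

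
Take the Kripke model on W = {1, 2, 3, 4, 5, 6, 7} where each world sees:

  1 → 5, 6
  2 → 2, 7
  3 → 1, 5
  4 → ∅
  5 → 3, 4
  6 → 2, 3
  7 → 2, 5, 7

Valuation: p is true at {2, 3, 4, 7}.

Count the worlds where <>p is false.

3

1: successors {5, 6}; p there: 5:F, 6:F. ✗
2: successors {2, 7}; p there: 2:T, 7:T. ✓
3: successors {1, 5}; p there: 1:F, 5:F. ✗
4: no successors, so <>p fails. ✗
5: successors {3, 4}; p there: 3:T, 4:T. ✓
6: successors {2, 3}; p there: 2:T, 3:T. ✓
7: successors {2, 5, 7}; p there: 2:T, 5:F, 7:T. ✓
Satisfying worlds: {2, 5, 6, 7}.
So <>p fails at the other 3 worlds.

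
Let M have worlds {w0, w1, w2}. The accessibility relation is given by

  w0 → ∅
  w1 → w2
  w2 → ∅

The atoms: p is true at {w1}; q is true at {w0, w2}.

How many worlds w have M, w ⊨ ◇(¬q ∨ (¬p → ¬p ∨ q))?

1

w0: no successors, so ◇(¬q ∨ (¬p → ¬p ∨ q)) fails. ✗
w1: successors {w2}; ¬q ∨ (¬p → ¬p ∨ q) there: w2:T. ✓
w2: no successors, so ◇(¬q ∨ (¬p → ¬p ∨ q)) fails. ✗
Satisfying worlds: {w1}.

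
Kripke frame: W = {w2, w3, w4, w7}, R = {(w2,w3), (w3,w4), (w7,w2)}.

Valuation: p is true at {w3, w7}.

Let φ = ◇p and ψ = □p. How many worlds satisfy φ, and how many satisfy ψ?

1 and 2

For ◇p:
w2: successors {w3}; p there: w3:T. ✓
w3: successors {w4}; p there: w4:F. ✗
w4: no successors, so ◇p fails. ✗
w7: successors {w2}; p there: w2:F. ✗
— 1 world.
For □p:
w2: successors {w3}; p there: w3:T. ✓
w3: successors {w4}; p there: w4:F. ✗
w4: no successors, so □p holds vacuously. ✓
w7: successors {w2}; p there: w2:F. ✗
— 2 worlds.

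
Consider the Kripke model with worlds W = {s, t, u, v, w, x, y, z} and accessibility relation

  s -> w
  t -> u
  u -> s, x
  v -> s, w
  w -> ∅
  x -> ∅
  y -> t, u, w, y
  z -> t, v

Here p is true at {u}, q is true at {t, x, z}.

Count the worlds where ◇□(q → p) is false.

s: successors {w}; □(q → p) there: w:T. ✓
t: successors {u}; □(q → p) there: u:F. ✗
u: successors {s, x}; □(q → p) there: s:T, x:T. ✓
v: successors {s, w}; □(q → p) there: s:T, w:T. ✓
w: no successors, so ◇□(q → p) fails. ✗
x: no successors, so ◇□(q → p) fails. ✗
y: successors {t, u, w, y}; □(q → p) there: t:T, u:F, w:T, y:F. ✓
z: successors {t, v}; □(q → p) there: t:T, v:T. ✓
Satisfying worlds: {s, u, v, y, z}.
So ◇□(q → p) fails at the other 3 worlds.

3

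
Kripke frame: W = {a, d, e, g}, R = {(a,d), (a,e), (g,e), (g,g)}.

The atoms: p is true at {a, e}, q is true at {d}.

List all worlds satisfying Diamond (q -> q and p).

a: successors {d, e}; q -> q and p there: d:F, e:T. ✓
d: no successors, so Diamond (q -> q and p) fails. ✗
e: no successors, so Diamond (q -> q and p) fails. ✗
g: successors {e, g}; q -> q and p there: e:T, g:T. ✓

{a, g}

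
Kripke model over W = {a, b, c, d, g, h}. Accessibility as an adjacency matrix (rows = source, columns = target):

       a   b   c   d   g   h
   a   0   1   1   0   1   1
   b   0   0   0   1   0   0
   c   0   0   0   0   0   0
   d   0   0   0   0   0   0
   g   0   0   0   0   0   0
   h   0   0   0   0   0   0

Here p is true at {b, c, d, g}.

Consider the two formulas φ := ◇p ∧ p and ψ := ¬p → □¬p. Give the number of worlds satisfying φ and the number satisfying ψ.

For ◇p ∧ p:
a: ◇p is T, p is F. ✗
b: ◇p is T, p is T. ✓
c: ◇p is F, p is T. ✗
d: ◇p is F, p is T. ✗
g: ◇p is F, p is T. ✗
h: ◇p is F, p is F. ✗
— 1 world.
For ¬p → □¬p:
a: ¬p is T, □¬p is F. ✗
b: ¬p is F, □¬p is F. ✓
c: ¬p is F, □¬p is T. ✓
d: ¬p is F, □¬p is T. ✓
g: ¬p is F, □¬p is T. ✓
h: ¬p is T, □¬p is T. ✓
— 5 worlds.

1 and 5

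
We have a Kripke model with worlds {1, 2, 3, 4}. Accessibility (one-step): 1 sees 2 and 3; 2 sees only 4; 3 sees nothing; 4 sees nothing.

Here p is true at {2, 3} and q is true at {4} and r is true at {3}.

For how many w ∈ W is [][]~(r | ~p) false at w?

1: successors {2, 3}; []~(r | ~p) there: 2:F, 3:T. ✗
2: successors {4}; []~(r | ~p) there: 4:T. ✓
3: no successors, so [][]~(r | ~p) holds vacuously. ✓
4: no successors, so [][]~(r | ~p) holds vacuously. ✓
Satisfying worlds: {2, 3, 4}.
So [][]~(r | ~p) fails at the other 1 world.

1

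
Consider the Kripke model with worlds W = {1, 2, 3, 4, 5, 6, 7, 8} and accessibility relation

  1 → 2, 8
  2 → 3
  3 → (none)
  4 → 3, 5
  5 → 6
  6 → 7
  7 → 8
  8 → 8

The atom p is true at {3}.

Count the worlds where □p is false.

1: successors {2, 8}; p there: 2:F, 8:F. ✗
2: successors {3}; p there: 3:T. ✓
3: no successors, so □p holds vacuously. ✓
4: successors {3, 5}; p there: 3:T, 5:F. ✗
5: successors {6}; p there: 6:F. ✗
6: successors {7}; p there: 7:F. ✗
7: successors {8}; p there: 8:F. ✗
8: successors {8}; p there: 8:F. ✗
Satisfying worlds: {2, 3}.
So □p fails at the other 6 worlds.

6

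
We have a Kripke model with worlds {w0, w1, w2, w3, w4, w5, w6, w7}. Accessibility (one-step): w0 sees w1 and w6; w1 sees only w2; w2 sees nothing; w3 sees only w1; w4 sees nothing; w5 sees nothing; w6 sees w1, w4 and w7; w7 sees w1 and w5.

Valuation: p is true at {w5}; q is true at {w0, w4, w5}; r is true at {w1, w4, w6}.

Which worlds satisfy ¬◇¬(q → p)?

w0: ◇¬(q → p) is F. ✓
w1: ◇¬(q → p) is F. ✓
w2: ◇¬(q → p) is F. ✓
w3: ◇¬(q → p) is F. ✓
w4: ◇¬(q → p) is F. ✓
w5: ◇¬(q → p) is F. ✓
w6: ◇¬(q → p) is T. ✗
w7: ◇¬(q → p) is F. ✓

{w0, w1, w2, w3, w4, w5, w7}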